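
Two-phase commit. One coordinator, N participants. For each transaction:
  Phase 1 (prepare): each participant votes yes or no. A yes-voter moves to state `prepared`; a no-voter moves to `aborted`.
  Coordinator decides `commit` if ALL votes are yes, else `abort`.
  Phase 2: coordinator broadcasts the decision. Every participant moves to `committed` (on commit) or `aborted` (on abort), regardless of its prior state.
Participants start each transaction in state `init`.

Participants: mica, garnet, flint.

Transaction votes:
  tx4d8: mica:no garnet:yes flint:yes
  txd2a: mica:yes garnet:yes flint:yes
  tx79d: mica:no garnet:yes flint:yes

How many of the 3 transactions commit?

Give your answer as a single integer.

tx4d8: no from mica -> abort (commits=0)
txd2a: all yes -> commit (commits=1)
tx79d: no from mica -> abort (commits=1)

Answer: 1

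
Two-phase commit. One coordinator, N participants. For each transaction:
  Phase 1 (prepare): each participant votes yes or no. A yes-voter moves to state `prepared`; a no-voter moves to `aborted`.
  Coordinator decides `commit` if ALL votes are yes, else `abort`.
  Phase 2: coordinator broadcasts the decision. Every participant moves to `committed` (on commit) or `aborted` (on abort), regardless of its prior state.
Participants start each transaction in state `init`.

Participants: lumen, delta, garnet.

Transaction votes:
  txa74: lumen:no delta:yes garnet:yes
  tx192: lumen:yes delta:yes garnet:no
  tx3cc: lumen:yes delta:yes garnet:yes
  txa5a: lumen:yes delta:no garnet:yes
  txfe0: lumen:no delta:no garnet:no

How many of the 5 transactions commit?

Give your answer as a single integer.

Answer: 1

Derivation:
txa74: no from lumen -> abort (commits=0)
tx192: no from garnet -> abort (commits=0)
tx3cc: all yes -> commit (commits=1)
txa5a: no from delta -> abort (commits=1)
txfe0: no from lumen, delta, garnet -> abort (commits=1)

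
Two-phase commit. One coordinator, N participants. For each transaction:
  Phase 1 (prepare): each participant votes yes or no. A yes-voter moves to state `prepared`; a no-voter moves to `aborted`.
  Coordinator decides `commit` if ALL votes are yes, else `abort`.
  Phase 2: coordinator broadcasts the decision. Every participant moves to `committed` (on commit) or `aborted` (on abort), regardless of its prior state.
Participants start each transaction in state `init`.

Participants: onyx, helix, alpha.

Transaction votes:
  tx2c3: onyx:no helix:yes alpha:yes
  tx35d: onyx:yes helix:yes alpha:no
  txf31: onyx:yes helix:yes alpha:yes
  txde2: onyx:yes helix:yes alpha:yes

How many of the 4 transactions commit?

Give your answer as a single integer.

Answer: 2

Derivation:
tx2c3: no from onyx -> abort (commits=0)
tx35d: no from alpha -> abort (commits=0)
txf31: all yes -> commit (commits=1)
txde2: all yes -> commit (commits=2)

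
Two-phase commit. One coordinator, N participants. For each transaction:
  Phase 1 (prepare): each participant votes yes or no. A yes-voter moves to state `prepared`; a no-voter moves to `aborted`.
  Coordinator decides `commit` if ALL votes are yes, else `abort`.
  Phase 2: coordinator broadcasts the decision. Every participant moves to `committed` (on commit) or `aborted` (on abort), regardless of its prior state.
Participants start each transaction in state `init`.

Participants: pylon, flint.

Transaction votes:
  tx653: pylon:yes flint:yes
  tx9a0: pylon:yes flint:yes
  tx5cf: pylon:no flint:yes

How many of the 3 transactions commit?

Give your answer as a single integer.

Answer: 2

Derivation:
tx653: all yes -> commit (commits=1)
tx9a0: all yes -> commit (commits=2)
tx5cf: no from pylon -> abort (commits=2)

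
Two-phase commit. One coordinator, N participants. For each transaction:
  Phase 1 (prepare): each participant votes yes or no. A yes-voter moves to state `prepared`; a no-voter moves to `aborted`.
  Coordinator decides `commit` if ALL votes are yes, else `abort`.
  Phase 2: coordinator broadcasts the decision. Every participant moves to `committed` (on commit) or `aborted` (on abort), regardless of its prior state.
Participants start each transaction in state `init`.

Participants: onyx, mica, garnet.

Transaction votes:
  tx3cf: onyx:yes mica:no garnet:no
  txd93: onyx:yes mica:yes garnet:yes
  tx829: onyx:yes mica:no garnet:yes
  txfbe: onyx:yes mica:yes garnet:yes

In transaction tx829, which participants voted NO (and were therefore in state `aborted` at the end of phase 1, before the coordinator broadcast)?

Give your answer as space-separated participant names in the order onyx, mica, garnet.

Txn tx829 phase 1: onyx yes -> prepared; mica no -> aborted; garnet yes -> prepared

Answer: mica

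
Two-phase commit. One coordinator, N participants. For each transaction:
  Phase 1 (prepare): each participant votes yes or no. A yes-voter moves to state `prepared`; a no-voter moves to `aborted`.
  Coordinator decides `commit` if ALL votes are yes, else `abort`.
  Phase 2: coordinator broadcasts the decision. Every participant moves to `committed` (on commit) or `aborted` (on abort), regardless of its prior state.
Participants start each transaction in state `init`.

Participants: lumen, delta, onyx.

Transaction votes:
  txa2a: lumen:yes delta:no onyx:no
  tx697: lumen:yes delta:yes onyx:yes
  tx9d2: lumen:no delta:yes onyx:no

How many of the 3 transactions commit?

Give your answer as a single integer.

Answer: 1

Derivation:
txa2a: no from delta, onyx -> abort (commits=0)
tx697: all yes -> commit (commits=1)
tx9d2: no from lumen, onyx -> abort (commits=1)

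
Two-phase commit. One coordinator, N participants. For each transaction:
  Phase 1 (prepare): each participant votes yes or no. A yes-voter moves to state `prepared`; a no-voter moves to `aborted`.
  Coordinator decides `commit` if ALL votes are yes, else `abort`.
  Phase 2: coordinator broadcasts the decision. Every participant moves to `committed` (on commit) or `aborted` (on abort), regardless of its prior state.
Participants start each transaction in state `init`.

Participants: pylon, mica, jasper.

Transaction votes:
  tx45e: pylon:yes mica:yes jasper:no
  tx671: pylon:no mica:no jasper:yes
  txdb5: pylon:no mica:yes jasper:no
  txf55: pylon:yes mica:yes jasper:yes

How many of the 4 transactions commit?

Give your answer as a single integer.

tx45e: no from jasper -> abort (commits=0)
tx671: no from pylon, mica -> abort (commits=0)
txdb5: no from pylon, jasper -> abort (commits=0)
txf55: all yes -> commit (commits=1)

Answer: 1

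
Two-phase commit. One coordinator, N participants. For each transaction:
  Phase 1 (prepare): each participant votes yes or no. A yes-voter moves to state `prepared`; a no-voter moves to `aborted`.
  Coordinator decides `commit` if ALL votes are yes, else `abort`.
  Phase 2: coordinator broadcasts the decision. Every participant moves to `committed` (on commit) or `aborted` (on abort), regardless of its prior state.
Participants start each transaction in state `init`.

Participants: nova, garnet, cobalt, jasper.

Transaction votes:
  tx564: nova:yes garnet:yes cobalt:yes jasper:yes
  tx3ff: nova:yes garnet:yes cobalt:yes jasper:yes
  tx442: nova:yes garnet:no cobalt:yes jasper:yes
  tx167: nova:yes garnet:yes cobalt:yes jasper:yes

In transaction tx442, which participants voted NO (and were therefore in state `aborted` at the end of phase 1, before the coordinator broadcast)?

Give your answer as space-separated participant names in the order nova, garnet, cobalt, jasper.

Answer: garnet

Derivation:
Txn tx442 phase 1: nova yes -> prepared; garnet no -> aborted; cobalt yes -> prepared; jasper yes -> prepared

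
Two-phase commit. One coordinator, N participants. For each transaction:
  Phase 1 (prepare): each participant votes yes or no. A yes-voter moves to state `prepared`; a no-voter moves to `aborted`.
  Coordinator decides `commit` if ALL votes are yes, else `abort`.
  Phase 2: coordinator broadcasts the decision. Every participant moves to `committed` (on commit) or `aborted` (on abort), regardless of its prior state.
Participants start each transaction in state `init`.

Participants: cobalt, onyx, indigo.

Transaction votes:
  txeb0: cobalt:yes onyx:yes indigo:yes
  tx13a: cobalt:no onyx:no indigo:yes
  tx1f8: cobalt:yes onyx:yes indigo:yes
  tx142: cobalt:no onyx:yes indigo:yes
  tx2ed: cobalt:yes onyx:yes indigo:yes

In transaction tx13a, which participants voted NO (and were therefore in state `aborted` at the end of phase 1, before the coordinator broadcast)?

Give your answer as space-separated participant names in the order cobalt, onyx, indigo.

Answer: cobalt onyx

Derivation:
Txn tx13a phase 1: cobalt no -> aborted; onyx no -> aborted; indigo yes -> prepared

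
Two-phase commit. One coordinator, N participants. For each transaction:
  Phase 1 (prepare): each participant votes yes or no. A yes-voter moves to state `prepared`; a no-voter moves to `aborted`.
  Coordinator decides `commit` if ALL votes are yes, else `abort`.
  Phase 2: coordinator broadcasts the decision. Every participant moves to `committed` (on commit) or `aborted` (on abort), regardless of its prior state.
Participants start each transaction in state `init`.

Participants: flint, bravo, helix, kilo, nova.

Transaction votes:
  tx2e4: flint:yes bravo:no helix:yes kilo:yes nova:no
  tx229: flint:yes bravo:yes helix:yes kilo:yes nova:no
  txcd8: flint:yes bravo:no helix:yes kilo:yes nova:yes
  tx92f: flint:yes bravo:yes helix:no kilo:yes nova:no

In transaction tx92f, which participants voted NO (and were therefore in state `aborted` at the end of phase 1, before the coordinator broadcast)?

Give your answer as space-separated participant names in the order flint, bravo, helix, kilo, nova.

Txn tx92f phase 1: flint yes -> prepared; bravo yes -> prepared; helix no -> aborted; kilo yes -> prepared; nova no -> aborted

Answer: helix nova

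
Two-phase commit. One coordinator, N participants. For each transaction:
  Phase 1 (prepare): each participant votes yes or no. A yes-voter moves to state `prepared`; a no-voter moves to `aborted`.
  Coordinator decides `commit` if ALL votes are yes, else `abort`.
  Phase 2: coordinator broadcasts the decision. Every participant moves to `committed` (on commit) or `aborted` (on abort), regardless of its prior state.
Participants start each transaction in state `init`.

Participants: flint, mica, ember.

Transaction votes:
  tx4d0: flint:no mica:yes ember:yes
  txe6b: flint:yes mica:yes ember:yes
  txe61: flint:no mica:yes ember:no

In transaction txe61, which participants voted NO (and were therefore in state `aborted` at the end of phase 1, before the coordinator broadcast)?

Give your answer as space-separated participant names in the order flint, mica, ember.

Answer: flint ember

Derivation:
Txn txe61 phase 1: flint no -> aborted; mica yes -> prepared; ember no -> aborted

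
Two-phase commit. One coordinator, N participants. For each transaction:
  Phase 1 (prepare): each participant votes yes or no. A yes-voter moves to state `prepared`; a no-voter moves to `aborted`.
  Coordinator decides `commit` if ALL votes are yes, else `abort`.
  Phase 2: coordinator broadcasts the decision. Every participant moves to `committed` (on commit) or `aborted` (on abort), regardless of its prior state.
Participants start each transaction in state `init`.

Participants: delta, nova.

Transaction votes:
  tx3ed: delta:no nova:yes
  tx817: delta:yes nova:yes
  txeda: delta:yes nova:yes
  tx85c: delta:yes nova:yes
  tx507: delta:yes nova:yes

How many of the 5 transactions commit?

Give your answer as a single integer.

tx3ed: no from delta -> abort (commits=0)
tx817: all yes -> commit (commits=1)
txeda: all yes -> commit (commits=2)
tx85c: all yes -> commit (commits=3)
tx507: all yes -> commit (commits=4)

Answer: 4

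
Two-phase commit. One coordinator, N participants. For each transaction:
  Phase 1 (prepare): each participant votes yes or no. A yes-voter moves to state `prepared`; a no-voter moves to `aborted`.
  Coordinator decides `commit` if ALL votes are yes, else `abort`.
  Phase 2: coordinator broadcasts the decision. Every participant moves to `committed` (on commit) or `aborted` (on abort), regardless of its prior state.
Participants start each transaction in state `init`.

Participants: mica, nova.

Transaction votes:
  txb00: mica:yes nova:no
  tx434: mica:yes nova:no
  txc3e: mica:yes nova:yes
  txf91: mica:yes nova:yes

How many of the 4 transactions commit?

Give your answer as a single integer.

Answer: 2

Derivation:
txb00: no from nova -> abort (commits=0)
tx434: no from nova -> abort (commits=0)
txc3e: all yes -> commit (commits=1)
txf91: all yes -> commit (commits=2)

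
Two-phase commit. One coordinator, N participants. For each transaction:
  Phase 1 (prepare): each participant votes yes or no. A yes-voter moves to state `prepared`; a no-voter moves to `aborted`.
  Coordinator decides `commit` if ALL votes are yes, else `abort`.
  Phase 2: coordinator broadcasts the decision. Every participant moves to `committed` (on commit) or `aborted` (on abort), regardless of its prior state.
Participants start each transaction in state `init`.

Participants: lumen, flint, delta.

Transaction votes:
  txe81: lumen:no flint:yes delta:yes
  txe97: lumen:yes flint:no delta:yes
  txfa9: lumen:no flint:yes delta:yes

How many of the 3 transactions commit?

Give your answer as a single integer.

Answer: 0

Derivation:
txe81: no from lumen -> abort (commits=0)
txe97: no from flint -> abort (commits=0)
txfa9: no from lumen -> abort (commits=0)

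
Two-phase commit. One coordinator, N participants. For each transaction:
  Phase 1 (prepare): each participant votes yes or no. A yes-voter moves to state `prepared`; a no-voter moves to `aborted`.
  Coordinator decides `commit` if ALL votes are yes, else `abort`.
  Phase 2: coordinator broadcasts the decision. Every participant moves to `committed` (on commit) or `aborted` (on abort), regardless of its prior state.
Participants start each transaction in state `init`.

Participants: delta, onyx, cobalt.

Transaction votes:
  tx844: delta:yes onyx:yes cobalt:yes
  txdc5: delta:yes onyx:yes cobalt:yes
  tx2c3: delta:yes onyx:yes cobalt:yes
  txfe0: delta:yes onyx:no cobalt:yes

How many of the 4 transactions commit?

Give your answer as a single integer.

Answer: 3

Derivation:
tx844: all yes -> commit (commits=1)
txdc5: all yes -> commit (commits=2)
tx2c3: all yes -> commit (commits=3)
txfe0: no from onyx -> abort (commits=3)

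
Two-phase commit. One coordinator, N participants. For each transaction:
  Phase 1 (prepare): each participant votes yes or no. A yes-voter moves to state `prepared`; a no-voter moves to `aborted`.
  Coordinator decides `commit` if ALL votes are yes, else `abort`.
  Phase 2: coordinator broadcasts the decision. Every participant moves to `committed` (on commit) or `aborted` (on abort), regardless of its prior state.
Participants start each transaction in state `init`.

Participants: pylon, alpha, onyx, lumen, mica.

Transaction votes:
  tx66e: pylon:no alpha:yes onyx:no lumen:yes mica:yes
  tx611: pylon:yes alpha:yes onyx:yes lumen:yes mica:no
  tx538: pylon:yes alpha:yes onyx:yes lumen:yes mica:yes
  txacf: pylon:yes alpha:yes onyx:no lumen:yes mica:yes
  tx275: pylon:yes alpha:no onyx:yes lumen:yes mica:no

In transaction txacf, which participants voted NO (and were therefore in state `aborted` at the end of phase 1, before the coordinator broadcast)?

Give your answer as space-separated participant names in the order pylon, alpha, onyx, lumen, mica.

Txn txacf phase 1: pylon yes -> prepared; alpha yes -> prepared; onyx no -> aborted; lumen yes -> prepared; mica yes -> prepared

Answer: onyx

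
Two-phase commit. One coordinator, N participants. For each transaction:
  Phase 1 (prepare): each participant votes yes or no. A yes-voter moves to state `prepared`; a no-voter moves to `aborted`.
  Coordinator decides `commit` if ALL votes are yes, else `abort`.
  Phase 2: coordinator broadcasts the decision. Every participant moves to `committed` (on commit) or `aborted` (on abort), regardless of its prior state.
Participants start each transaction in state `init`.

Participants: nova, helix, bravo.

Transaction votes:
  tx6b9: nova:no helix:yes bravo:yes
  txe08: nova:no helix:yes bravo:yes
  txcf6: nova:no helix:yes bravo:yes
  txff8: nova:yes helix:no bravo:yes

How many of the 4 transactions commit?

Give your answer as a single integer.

tx6b9: no from nova -> abort (commits=0)
txe08: no from nova -> abort (commits=0)
txcf6: no from nova -> abort (commits=0)
txff8: no from helix -> abort (commits=0)

Answer: 0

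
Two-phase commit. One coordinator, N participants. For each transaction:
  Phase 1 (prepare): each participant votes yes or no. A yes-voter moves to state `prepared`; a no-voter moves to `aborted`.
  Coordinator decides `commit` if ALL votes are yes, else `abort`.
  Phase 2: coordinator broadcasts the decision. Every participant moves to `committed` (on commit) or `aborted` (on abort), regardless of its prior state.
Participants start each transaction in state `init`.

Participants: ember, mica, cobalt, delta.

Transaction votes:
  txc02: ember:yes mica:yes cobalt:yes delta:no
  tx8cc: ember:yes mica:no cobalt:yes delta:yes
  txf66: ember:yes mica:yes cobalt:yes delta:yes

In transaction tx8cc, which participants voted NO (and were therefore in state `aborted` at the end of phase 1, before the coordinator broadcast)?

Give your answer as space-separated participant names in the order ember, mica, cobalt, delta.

Txn tx8cc phase 1: ember yes -> prepared; mica no -> aborted; cobalt yes -> prepared; delta yes -> prepared

Answer: mica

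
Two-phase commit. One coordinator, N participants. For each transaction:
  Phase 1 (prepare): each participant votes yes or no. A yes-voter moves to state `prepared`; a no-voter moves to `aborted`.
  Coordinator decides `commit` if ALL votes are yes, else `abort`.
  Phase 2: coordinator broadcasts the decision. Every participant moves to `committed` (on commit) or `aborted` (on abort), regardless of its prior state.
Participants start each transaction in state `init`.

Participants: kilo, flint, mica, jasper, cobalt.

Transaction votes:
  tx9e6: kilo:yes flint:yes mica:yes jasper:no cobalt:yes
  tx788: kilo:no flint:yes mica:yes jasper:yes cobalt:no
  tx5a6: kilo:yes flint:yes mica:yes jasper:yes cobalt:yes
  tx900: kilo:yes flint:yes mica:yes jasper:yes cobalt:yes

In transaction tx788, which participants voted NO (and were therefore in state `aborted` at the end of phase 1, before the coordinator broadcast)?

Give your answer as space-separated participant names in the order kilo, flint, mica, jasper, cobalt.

Txn tx788 phase 1: kilo no -> aborted; flint yes -> prepared; mica yes -> prepared; jasper yes -> prepared; cobalt no -> aborted

Answer: kilo cobalt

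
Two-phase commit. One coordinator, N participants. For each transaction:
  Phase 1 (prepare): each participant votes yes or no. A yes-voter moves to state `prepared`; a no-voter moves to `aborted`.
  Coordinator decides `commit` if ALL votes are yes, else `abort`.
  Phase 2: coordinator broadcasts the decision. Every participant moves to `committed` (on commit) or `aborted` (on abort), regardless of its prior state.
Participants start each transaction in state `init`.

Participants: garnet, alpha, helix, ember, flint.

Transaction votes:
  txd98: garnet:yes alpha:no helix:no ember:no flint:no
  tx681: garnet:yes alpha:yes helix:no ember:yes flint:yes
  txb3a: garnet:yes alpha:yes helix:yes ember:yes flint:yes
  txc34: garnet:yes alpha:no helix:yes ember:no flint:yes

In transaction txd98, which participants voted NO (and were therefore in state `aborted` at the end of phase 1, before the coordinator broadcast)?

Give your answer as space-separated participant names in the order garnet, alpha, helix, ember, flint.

Txn txd98 phase 1: garnet yes -> prepared; alpha no -> aborted; helix no -> aborted; ember no -> aborted; flint no -> aborted

Answer: alpha helix ember flint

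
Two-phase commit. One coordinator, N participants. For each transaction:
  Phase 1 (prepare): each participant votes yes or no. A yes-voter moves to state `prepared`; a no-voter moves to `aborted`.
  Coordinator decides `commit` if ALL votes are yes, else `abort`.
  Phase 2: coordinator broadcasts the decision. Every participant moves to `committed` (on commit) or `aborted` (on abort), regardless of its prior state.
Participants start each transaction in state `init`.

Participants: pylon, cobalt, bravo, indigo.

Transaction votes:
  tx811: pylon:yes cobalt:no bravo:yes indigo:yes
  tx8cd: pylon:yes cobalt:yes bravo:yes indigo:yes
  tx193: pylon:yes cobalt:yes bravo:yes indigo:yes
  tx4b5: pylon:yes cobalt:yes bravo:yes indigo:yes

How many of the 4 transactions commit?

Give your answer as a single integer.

tx811: no from cobalt -> abort (commits=0)
tx8cd: all yes -> commit (commits=1)
tx193: all yes -> commit (commits=2)
tx4b5: all yes -> commit (commits=3)

Answer: 3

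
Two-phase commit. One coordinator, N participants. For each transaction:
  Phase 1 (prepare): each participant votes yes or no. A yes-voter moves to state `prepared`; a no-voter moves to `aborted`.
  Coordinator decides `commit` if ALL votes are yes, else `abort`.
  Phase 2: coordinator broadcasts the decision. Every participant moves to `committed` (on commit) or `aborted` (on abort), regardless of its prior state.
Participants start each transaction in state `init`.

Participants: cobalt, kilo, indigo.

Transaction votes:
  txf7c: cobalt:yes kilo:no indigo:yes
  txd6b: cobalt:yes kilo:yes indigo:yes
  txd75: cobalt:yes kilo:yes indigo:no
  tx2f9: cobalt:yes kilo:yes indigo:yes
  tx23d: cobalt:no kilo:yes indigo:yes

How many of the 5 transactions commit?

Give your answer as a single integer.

Answer: 2

Derivation:
txf7c: no from kilo -> abort (commits=0)
txd6b: all yes -> commit (commits=1)
txd75: no from indigo -> abort (commits=1)
tx2f9: all yes -> commit (commits=2)
tx23d: no from cobalt -> abort (commits=2)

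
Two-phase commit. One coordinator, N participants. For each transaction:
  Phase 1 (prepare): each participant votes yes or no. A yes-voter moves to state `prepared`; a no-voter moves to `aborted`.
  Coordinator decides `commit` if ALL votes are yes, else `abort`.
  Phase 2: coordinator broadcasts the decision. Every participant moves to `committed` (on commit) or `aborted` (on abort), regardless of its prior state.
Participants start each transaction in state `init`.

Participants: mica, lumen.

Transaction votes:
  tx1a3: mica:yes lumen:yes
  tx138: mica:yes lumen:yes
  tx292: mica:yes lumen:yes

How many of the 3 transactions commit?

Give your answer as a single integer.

tx1a3: all yes -> commit (commits=1)
tx138: all yes -> commit (commits=2)
tx292: all yes -> commit (commits=3)

Answer: 3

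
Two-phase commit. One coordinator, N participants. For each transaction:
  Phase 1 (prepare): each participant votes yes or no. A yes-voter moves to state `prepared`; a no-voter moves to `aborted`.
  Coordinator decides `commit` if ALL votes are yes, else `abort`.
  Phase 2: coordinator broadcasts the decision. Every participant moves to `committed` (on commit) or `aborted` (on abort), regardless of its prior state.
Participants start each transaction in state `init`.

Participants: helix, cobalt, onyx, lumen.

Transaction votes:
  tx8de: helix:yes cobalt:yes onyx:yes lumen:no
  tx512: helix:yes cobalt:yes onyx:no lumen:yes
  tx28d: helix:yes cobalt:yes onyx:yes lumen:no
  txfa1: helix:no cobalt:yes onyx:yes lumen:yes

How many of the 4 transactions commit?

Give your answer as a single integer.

Answer: 0

Derivation:
tx8de: no from lumen -> abort (commits=0)
tx512: no from onyx -> abort (commits=0)
tx28d: no from lumen -> abort (commits=0)
txfa1: no from helix -> abort (commits=0)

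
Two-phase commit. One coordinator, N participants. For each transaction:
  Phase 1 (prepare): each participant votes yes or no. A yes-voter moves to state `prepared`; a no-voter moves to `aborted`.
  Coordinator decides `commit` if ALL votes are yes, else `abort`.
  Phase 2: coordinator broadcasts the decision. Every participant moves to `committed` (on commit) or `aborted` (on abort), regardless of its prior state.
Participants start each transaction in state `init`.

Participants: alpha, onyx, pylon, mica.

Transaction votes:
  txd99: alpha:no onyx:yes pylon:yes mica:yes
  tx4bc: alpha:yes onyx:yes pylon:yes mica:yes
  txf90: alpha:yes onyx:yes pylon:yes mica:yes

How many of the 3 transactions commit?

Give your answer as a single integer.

txd99: no from alpha -> abort (commits=0)
tx4bc: all yes -> commit (commits=1)
txf90: all yes -> commit (commits=2)

Answer: 2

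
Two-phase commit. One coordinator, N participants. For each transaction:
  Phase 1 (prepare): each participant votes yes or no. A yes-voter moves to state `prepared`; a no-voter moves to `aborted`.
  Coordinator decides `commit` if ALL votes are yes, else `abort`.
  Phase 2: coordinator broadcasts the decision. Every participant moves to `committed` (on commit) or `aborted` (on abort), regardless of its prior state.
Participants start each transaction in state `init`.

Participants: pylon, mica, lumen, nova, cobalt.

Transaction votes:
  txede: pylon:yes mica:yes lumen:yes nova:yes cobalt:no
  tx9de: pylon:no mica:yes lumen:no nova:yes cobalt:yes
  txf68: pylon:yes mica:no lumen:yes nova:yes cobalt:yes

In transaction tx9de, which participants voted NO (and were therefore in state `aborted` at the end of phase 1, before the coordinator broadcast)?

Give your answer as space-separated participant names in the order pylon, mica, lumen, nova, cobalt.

Txn tx9de phase 1: pylon no -> aborted; mica yes -> prepared; lumen no -> aborted; nova yes -> prepared; cobalt yes -> prepared

Answer: pylon lumen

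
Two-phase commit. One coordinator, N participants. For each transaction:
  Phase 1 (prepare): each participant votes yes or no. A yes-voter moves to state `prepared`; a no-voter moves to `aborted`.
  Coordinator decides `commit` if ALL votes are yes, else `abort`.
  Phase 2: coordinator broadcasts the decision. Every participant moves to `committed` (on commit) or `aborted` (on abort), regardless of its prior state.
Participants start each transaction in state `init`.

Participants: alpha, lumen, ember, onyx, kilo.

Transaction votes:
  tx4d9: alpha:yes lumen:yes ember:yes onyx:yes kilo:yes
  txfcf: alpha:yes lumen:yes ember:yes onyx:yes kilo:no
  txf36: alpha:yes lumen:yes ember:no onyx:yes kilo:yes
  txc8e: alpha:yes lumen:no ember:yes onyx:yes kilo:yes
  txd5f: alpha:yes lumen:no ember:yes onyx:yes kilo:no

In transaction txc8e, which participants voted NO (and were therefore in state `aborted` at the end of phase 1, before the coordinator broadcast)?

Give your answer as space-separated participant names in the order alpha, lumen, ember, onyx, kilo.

Txn txc8e phase 1: alpha yes -> prepared; lumen no -> aborted; ember yes -> prepared; onyx yes -> prepared; kilo yes -> prepared

Answer: lumen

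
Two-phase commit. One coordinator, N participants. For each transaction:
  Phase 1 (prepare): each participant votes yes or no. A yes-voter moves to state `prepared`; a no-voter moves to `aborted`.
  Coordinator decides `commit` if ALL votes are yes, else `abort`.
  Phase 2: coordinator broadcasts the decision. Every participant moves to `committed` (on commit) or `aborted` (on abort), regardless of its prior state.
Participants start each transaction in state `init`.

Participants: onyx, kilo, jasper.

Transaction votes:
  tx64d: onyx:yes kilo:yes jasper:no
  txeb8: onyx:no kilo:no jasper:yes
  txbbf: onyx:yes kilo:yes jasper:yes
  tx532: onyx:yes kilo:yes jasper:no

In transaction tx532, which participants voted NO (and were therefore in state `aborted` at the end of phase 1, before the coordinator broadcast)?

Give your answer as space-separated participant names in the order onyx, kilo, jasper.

Answer: jasper

Derivation:
Txn tx532 phase 1: onyx yes -> prepared; kilo yes -> prepared; jasper no -> aborted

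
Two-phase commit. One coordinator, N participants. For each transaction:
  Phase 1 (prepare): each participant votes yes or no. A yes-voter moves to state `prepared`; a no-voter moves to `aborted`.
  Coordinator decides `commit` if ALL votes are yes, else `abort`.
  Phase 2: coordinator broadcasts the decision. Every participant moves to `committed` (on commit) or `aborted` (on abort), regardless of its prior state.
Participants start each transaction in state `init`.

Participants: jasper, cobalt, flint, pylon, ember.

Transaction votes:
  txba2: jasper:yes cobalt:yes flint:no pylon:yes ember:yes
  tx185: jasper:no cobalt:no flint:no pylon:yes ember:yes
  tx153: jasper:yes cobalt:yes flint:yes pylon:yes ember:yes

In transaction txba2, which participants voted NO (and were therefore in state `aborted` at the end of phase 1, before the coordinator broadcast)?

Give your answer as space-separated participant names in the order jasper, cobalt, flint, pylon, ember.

Answer: flint

Derivation:
Txn txba2 phase 1: jasper yes -> prepared; cobalt yes -> prepared; flint no -> aborted; pylon yes -> prepared; ember yes -> prepared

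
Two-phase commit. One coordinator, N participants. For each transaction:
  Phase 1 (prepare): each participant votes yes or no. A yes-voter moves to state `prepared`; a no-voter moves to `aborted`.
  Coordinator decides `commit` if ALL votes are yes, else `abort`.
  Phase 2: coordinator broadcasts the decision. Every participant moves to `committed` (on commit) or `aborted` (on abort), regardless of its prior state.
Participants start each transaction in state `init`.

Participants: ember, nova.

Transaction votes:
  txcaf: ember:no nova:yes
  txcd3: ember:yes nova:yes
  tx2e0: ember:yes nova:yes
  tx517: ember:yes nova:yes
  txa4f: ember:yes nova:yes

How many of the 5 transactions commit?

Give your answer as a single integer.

txcaf: no from ember -> abort (commits=0)
txcd3: all yes -> commit (commits=1)
tx2e0: all yes -> commit (commits=2)
tx517: all yes -> commit (commits=3)
txa4f: all yes -> commit (commits=4)

Answer: 4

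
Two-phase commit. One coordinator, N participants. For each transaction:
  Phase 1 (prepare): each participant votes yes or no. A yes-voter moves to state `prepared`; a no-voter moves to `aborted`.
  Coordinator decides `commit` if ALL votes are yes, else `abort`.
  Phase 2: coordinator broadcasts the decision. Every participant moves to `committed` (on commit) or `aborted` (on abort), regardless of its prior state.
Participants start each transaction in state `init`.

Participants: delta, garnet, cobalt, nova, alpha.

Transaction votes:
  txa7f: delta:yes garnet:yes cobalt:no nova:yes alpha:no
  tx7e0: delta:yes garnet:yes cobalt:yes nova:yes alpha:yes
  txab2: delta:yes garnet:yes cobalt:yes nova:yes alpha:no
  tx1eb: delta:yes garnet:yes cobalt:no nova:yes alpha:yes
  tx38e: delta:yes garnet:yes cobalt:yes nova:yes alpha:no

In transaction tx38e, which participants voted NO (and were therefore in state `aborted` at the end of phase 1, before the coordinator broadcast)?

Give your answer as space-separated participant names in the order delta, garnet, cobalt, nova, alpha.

Txn tx38e phase 1: delta yes -> prepared; garnet yes -> prepared; cobalt yes -> prepared; nova yes -> prepared; alpha no -> aborted

Answer: alpha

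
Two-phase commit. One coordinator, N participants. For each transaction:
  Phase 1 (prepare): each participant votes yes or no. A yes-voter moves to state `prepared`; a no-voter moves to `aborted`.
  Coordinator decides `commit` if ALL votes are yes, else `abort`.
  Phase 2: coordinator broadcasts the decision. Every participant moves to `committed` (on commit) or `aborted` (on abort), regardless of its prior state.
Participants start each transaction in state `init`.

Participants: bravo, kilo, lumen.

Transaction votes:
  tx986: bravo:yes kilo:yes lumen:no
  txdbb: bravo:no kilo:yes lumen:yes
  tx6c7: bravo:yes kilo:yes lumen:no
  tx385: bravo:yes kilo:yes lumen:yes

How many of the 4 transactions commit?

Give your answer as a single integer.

Answer: 1

Derivation:
tx986: no from lumen -> abort (commits=0)
txdbb: no from bravo -> abort (commits=0)
tx6c7: no from lumen -> abort (commits=0)
tx385: all yes -> commit (commits=1)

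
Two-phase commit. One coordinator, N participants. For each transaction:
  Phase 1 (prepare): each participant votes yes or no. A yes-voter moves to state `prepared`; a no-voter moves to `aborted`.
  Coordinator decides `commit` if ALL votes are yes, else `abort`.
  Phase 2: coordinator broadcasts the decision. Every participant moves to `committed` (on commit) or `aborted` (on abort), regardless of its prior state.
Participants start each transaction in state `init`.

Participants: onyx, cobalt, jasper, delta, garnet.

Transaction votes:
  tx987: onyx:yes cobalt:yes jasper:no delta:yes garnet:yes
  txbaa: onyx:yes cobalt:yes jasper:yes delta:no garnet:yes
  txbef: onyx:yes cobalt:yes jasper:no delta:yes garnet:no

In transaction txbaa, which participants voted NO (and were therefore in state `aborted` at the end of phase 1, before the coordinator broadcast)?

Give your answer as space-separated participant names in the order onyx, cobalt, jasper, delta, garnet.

Answer: delta

Derivation:
Txn txbaa phase 1: onyx yes -> prepared; cobalt yes -> prepared; jasper yes -> prepared; delta no -> aborted; garnet yes -> prepared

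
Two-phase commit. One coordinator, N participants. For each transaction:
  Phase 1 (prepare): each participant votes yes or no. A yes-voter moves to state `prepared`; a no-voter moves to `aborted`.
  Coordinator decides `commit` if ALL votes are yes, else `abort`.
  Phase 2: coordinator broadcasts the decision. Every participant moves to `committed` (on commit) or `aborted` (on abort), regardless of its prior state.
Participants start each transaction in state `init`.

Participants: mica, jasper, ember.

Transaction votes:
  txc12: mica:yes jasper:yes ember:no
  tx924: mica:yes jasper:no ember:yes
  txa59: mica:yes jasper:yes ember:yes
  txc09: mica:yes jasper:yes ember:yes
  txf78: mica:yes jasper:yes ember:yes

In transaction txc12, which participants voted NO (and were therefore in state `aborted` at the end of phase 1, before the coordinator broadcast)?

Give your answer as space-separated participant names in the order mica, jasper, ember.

Txn txc12 phase 1: mica yes -> prepared; jasper yes -> prepared; ember no -> aborted

Answer: ember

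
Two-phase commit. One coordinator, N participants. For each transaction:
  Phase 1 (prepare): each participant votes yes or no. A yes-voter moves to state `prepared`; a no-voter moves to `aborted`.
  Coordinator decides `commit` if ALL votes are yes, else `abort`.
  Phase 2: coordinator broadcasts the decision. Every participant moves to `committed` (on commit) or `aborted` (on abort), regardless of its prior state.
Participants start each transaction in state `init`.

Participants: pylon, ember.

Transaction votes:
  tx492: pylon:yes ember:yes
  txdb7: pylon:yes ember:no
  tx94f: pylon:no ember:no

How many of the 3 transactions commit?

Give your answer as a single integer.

tx492: all yes -> commit (commits=1)
txdb7: no from ember -> abort (commits=1)
tx94f: no from pylon, ember -> abort (commits=1)

Answer: 1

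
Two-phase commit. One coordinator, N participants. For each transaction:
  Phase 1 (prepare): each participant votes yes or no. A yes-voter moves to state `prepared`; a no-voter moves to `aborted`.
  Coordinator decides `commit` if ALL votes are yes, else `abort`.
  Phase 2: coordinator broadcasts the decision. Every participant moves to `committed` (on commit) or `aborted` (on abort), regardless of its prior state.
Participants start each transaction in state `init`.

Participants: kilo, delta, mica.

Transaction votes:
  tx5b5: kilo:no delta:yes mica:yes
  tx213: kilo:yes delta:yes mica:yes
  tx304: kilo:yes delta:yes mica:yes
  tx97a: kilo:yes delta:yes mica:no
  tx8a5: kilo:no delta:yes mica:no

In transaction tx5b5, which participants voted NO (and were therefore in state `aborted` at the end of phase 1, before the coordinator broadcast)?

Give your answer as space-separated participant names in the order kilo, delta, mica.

Txn tx5b5 phase 1: kilo no -> aborted; delta yes -> prepared; mica yes -> prepared

Answer: kilo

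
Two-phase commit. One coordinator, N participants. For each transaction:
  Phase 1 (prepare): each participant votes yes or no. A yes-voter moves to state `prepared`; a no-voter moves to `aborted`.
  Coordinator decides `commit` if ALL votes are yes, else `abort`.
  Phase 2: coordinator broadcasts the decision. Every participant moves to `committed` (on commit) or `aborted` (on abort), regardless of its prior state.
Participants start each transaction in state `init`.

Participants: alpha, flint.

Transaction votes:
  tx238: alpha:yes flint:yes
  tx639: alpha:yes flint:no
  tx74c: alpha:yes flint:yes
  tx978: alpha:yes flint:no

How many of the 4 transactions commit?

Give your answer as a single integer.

Answer: 2

Derivation:
tx238: all yes -> commit (commits=1)
tx639: no from flint -> abort (commits=1)
tx74c: all yes -> commit (commits=2)
tx978: no from flint -> abort (commits=2)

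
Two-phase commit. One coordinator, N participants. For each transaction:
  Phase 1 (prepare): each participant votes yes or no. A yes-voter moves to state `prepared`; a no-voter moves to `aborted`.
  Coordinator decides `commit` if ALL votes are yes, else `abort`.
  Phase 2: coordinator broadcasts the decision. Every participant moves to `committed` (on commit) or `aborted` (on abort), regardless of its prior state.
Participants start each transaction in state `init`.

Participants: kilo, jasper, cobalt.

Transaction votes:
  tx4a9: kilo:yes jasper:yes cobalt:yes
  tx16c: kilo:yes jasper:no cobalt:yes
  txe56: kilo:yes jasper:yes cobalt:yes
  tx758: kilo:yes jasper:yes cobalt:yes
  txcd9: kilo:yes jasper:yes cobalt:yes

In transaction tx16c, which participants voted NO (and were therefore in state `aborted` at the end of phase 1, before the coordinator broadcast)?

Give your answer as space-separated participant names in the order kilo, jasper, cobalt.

Answer: jasper

Derivation:
Txn tx16c phase 1: kilo yes -> prepared; jasper no -> aborted; cobalt yes -> prepared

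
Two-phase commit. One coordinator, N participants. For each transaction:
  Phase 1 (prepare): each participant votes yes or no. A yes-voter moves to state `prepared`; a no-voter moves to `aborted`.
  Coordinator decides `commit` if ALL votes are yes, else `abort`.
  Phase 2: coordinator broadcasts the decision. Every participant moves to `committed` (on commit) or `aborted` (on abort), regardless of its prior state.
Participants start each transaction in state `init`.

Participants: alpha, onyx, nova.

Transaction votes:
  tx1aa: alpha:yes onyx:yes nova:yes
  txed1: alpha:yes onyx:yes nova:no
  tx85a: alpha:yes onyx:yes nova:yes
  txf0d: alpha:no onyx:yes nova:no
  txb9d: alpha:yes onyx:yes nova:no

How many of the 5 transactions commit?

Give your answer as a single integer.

Answer: 2

Derivation:
tx1aa: all yes -> commit (commits=1)
txed1: no from nova -> abort (commits=1)
tx85a: all yes -> commit (commits=2)
txf0d: no from alpha, nova -> abort (commits=2)
txb9d: no from nova -> abort (commits=2)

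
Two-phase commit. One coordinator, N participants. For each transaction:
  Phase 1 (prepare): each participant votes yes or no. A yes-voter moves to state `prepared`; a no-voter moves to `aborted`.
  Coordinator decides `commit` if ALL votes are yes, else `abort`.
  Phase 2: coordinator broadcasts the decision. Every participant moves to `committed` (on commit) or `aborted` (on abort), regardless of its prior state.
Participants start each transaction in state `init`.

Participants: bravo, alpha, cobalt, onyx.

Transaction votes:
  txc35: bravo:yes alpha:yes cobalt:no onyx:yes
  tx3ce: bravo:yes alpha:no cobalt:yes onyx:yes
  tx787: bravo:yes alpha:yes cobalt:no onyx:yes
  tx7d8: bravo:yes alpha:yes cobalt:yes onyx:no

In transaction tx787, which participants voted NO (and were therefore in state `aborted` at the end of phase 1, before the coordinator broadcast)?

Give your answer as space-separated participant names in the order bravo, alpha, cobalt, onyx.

Answer: cobalt

Derivation:
Txn tx787 phase 1: bravo yes -> prepared; alpha yes -> prepared; cobalt no -> aborted; onyx yes -> prepared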